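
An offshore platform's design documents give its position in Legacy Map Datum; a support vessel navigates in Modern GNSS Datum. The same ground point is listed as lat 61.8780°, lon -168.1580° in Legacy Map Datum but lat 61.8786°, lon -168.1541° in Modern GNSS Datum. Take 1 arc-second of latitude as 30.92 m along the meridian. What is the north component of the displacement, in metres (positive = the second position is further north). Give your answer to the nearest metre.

Δφ = 61.8786° − 61.8780° = +0.0006°; Δλ = -168.1541° − -168.1580° = +0.0039°.
1° of latitude = 3600 × 30.92 = 111312 m.
ΔN = Δφ × 111312 = 66.8 m; ΔE = Δλ × 111312 × cos(61.8780°) = +0.0039 × 111312 × 0.471351 = 204.6 m.

ΔN = 67 m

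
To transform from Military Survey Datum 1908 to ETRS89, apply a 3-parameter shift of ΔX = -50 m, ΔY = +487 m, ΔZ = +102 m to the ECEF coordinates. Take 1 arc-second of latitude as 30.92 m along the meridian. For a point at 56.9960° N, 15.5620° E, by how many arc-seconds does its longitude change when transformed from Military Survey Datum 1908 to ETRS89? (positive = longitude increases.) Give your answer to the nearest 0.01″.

sin φ = 0.838633, cos φ = 0.544698, sin λ = 0.268281, cos λ = 0.963341.
East component: ΔE = −sin λ·ΔX + cos λ·ΔY = −(0.268281)(-50) + (0.963341)(487) = 482.56 m.
1° of latitude spans 3600 × 30.92 = 111312 m; at latitude φ, 1° of longitude spans that × cos φ = 60631.4 m, so Δλ = 482.56 / 60631.4 × 3600 = 28.652″.

Δλ = 28.65″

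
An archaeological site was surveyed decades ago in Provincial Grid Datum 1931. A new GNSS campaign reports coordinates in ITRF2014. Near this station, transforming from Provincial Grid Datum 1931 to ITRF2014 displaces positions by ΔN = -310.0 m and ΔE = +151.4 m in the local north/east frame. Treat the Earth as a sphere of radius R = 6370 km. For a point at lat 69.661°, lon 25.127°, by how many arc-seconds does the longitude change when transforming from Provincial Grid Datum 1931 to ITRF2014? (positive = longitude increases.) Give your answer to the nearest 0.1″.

At latitude 69.661°, cos φ = 0.347574.
One radian of longitude at latitude φ spans R cos φ, so Δλ = ΔE / (R cos φ) = 151.4 / (6370000 × 0.347574) = 6.8382e-05 rad = 14.105″.

Δλ = 14.1″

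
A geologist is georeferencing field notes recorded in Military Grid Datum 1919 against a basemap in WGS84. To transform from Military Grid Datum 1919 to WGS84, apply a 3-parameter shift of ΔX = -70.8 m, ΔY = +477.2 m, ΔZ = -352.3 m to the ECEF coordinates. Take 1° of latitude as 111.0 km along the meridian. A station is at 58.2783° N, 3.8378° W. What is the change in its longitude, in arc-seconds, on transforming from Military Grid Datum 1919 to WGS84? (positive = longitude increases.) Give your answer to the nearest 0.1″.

sin φ = 0.850612, cos φ = 0.525794, sin λ = -0.066932, cos λ = 0.997758.
East component: ΔE = −sin λ·ΔX + cos λ·ΔY = −(-0.066932)(-70.8) + (0.997758)(477.2) = 471.39 m.
1° of latitude spans 111000 m; at latitude φ, 1° of longitude spans that × cos φ = 58363.1 m, so Δλ = 471.39 / 58363.1 × 3600 = 29.077″.

Δλ = 29.1″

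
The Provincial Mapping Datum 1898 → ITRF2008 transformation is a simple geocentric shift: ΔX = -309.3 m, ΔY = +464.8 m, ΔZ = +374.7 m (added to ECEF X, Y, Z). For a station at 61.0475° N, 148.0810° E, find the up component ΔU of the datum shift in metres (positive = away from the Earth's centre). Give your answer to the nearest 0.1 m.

The local up (radial) axis is (cos φ cos λ, cos φ sin λ, sin φ), giving ΔU = 127.088 + 118.963 + 327.870 = 573.92 m.

ΔU = 573.9 m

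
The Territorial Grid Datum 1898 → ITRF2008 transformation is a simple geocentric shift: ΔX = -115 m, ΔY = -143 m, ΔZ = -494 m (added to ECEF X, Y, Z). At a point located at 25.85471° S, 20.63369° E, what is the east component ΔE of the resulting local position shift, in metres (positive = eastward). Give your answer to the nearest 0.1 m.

At φ = -25.85471°, λ = 20.63369°: sin φ = -0.436091, cos φ = 0.899903, sin λ = 0.352392, cos λ = 0.935852.
ΔE = −sin λ·ΔX + cos λ·ΔY = −(0.352392)·(-115) + (0.935852)·(-143) = -93.30 m.

ΔE = -93.3 m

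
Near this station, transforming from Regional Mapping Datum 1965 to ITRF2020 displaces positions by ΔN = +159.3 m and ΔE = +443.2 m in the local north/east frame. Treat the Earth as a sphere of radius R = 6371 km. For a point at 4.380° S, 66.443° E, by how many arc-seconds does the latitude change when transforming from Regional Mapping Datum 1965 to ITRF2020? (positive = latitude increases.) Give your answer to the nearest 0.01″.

Δφ = 5.16″

On a sphere of radius R, 1 rad of latitude = R, so Δφ = ΔN / R = 159.3 / 6371000 = 2.5004e-05 rad = 5.157″.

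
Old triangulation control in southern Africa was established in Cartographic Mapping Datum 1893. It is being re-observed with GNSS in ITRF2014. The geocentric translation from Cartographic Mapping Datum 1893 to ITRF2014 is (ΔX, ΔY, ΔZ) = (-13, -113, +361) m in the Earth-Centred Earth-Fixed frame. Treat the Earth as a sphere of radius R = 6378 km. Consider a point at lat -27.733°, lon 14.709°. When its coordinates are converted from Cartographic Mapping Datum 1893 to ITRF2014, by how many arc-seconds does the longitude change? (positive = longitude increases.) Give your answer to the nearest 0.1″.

sin φ = -0.465352, cos φ = 0.885126, sin λ = 0.253910, cos λ = 0.967228.
East component: ΔE = −sin λ·ΔX + cos λ·ΔY = −(0.253910)(-13) + (0.967228)(-113) = -106.00 m.
1° of latitude spans πR/180 = 111317 m; at latitude φ, 1° of longitude spans that × cos φ = 98529.6 m, so Δλ = -106.00 / 98529.6 × 3600 = -3.873″.

Δλ = -3.9″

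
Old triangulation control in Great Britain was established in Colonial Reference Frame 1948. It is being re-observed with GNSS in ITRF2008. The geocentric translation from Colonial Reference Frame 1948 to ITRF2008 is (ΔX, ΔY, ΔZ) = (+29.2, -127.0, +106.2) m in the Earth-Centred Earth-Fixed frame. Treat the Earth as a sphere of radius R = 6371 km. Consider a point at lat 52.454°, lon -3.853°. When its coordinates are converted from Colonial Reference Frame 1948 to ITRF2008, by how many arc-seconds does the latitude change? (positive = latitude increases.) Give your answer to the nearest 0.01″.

Δφ = 1.13″

sin φ = 0.792864, cos φ = 0.609398, sin λ = -0.067197, cos λ = 0.997740.
North component: ΔN = −sin φ cos λ·ΔX − sin φ sin λ·ΔY + cos φ·ΔZ = −(0.792864)(0.997740)(29.2) − (0.792864)(-0.067197)(-127.0) + (0.609398)(106.2) = 34.85 m.
1° of latitude spans πR/180 = 111195 m, so Δφ = 34.85 / 111195 × 3600 = 1.128″.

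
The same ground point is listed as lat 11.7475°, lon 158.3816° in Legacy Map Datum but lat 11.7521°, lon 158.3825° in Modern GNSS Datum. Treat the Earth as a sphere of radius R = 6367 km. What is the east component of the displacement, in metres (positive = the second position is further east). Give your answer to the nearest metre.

Δφ = 11.7521° − 11.7475° = +0.0046°; Δλ = 158.3825° − 158.3816° = +0.0009°.
1° along a meridian = πR/180 = 111125 m.
ΔN = Δφ × 111125 = 511.2 m; ΔE = Δλ × 111125 × cos(11.7475°) = +0.0009 × 111125 × 0.979054 = 97.9 m.

ΔE = 98 m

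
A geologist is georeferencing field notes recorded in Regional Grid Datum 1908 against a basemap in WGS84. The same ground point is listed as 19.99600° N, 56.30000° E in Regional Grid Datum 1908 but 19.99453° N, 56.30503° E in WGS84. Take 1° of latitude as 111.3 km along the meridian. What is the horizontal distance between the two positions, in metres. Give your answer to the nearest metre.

551 m

Δφ = 19.99453° − 19.99600° = -0.00147°; Δλ = 56.30503° − 56.30000° = +0.00503°.
ΔN = Δφ × 111300 = -163.6 m; ΔE = Δλ × 111300 × cos(19.99600°) = +0.00503 × 111300 × 0.939716 = 526.1 m.
Distance = √(ΔE² + ΔN²) = √(526.1² + (-163.6)²) = 550.9 m.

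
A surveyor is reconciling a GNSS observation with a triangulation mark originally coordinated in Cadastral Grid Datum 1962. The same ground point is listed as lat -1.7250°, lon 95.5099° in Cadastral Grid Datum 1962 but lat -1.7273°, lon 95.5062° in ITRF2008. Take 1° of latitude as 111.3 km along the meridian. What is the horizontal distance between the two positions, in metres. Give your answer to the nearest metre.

Δφ = -1.7273° − -1.7250° = -0.0023°; Δλ = 95.5062° − 95.5099° = -0.0037°.
ΔN = Δφ × 111300 = -256.0 m; ΔE = Δλ × 111300 × cos(-1.7250°) = -0.0037 × 111300 × 0.999547 = -411.6 m.
Distance = √(ΔE² + ΔN²) = √((-411.6)² + (-256.0)²) = 484.7 m.

485 m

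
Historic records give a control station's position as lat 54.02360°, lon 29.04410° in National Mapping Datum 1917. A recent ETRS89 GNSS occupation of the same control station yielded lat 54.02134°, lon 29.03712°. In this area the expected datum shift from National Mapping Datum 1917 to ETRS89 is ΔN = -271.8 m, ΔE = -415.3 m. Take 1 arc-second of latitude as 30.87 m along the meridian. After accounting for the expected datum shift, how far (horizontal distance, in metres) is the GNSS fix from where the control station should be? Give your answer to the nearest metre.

Observed coordinate differences: Δφ = -0.00226°, Δλ = -0.00698°.
Converting to metres (1° lat = 111132 m, cos φ = 0.587452): observed ΔN = -251.2 m, observed ΔE = -455.7 m.
Subtracting the expected shift leaves a residual of -251.2 − (-271.8) = 20.6 m north and -455.7 − (-415.3) = -40.4 m east.
Residual distance = √(20.6² + (-40.4)²) = 45.4 m.

45 m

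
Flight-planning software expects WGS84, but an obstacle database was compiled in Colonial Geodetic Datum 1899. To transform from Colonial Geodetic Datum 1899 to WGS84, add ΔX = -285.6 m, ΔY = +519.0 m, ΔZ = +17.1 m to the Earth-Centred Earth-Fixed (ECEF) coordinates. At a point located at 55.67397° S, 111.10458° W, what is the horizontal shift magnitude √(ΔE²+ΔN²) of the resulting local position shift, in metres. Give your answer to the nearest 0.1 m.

At φ = -55.67397°, λ = -111.10458°: sin φ = -0.825842, cos φ = 0.563901, sin λ = -0.932925, cos λ = -0.360071.
ΔE = −sin λ·ΔX + cos λ·ΔY = −(-0.932925)·(-285.6) + (-0.360071)·(519.0) = -453.32 m.
ΔN = −sin φ cos λ·ΔX − sin φ sin λ·ΔY + cos φ·ΔZ = −(-0.825842)(-0.360071)(-285.6) − (-0.825842)(-0.932925)(519.0) + (0.563901)(17.1) = -305.29 m.
Horizontal magnitude = √(ΔE² + ΔN²) = √((-453.32)² + (-305.29)²) = 546.54 m.

546.5 m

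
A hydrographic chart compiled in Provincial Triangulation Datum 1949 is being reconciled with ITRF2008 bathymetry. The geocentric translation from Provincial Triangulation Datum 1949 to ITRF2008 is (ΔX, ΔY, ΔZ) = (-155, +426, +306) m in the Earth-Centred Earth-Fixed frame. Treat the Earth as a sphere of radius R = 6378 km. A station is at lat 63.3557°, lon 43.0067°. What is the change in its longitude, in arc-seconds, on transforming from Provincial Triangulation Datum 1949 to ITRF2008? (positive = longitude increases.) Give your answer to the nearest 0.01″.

sin φ = 0.893808, cos φ = 0.448450, sin λ = 0.682084, cos λ = 0.731274.
East component: ΔE = −sin λ·ΔX + cos λ·ΔY = −(0.682084)(-155) + (0.731274)(426) = 417.25 m.
1° of latitude spans πR/180 = 111317 m; at latitude φ, 1° of longitude spans that × cos φ = 49920.2 m, so Δλ = 417.25 / 49920.2 × 3600 = 30.090″.

Δλ = 30.09″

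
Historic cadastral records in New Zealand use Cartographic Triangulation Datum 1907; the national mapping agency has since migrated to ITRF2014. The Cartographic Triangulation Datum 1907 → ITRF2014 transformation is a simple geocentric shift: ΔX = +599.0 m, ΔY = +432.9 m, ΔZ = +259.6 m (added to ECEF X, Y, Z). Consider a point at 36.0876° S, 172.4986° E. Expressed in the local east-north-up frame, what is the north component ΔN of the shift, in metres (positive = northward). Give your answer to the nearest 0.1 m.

ΔN = -106.7 m

The local north axis is (−sin φ cos λ, −sin φ sin λ, cos φ), giving ΔN = -349.804 + 33.289 + 209.787 = -106.73 m.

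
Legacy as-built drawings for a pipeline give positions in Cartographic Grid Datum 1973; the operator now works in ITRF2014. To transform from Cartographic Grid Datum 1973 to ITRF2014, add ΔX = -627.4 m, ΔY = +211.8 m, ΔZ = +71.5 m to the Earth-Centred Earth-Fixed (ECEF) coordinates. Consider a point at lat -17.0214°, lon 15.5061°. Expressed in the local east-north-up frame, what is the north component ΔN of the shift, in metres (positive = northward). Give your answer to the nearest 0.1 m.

At φ = -17.0214°, λ = 15.5061°: sin φ = -0.292729, cos φ = 0.956195, sin λ = 0.267341, cos λ = 0.963602.
ΔN = −sin φ cos λ·ΔX − sin φ sin λ·ΔY + cos φ·ΔZ = −(-0.292729)(0.963602)(-627.4) − (-0.292729)(0.267341)(211.8) + (0.956195)(71.5) = -92.03 m.

ΔN = -92.0 m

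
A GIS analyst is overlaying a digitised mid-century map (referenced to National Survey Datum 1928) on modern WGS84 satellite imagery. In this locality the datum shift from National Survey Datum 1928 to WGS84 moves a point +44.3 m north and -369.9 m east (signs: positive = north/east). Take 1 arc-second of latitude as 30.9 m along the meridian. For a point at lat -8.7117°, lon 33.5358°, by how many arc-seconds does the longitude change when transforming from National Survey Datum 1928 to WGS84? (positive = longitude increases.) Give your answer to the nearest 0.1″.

Δλ = -12.1″

At latitude -8.7117°, cos φ = 0.988463.
1″ of longitude at this latitude = 30.90 × cos φ = 30.5435 m, so Δλ = -369.9 / 30.5435 = -12.111″.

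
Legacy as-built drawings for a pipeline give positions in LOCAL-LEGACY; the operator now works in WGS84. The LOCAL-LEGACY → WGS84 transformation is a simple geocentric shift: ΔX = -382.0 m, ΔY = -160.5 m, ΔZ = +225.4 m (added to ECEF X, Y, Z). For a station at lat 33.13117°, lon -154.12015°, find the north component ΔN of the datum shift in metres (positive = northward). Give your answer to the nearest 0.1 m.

At φ = 33.13117°, λ = -154.12015°: sin φ = 0.546558, cos φ = 0.837422, sin λ = -0.436485, cos λ = -0.899711.
ΔN = −sin φ cos λ·ΔX − sin φ sin λ·ΔY + cos φ·ΔZ = −(0.546558)(-0.899711)(-382.0) − (0.546558)(-0.436485)(-160.5) + (0.837422)(225.4) = -37.38 m.

ΔN = -37.4 m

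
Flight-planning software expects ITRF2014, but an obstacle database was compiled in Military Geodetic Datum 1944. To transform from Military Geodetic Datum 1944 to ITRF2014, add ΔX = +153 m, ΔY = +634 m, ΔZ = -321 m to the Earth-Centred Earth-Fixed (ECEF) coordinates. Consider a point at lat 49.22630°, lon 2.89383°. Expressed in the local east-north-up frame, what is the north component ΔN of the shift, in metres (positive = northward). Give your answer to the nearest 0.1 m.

ΔN = -349.6 m

At φ = 49.22630°, λ = 2.89383°: sin φ = 0.757295, cos φ = 0.653073, sin λ = 0.050485, cos λ = 0.998725.
ΔN = −sin φ cos λ·ΔX − sin φ sin λ·ΔY + cos φ·ΔZ = −(0.757295)(0.998725)(153) − (0.757295)(0.050485)(634) + (0.653073)(-321) = -349.59 m.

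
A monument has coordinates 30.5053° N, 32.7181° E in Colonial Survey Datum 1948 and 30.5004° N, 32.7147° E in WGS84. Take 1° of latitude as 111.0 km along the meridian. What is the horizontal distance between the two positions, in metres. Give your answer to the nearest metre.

Δφ = 30.5004° − 30.5053° = -0.0049°; Δλ = 32.7147° − 32.7181° = -0.0034°.
ΔN = Δφ × 111000 = -543.9 m; ΔE = Δλ × 111000 × cos(30.5053°) = -0.0034 × 111000 × 0.861582 = -325.2 m.
Distance = √(ΔE² + ΔN²) = √((-325.2)² + (-543.9)²) = 633.7 m.

634 m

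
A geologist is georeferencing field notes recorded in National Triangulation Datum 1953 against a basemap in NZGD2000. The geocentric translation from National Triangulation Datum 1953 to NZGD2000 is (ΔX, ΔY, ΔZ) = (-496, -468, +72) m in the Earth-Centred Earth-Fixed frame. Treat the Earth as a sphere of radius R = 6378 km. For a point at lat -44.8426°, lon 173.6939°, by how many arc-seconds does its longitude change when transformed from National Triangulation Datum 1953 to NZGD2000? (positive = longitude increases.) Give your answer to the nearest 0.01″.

Δλ = 23.70″

sin φ = -0.705162, cos φ = 0.709047, sin λ = 0.109840, cos λ = -0.993949.
East component: ΔE = −sin λ·ΔX + cos λ·ΔY = −(0.109840)(-496) + (-0.993949)(-468) = 519.65 m.
1° of latitude spans πR/180 = 111317 m; at latitude φ, 1° of longitude spans that × cos φ = 78929.0 m, so Δλ = 519.65 / 78929.0 × 3600 = 23.702″.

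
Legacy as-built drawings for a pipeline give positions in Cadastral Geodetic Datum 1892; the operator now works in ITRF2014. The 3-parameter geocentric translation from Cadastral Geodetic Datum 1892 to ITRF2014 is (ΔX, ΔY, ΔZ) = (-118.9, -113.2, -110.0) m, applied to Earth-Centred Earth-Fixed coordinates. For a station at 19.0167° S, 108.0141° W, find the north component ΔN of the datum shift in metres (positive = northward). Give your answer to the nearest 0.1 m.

ΔN = -56.9 m

At φ = -19.0167°, λ = -108.0141°: sin φ = -0.325844, cos φ = 0.945424, sin λ = -0.950980, cos λ = -0.309251.
ΔN = −sin φ cos λ·ΔX − sin φ sin λ·ΔY + cos φ·ΔZ = −(-0.325844)(-0.309251)(-118.9) − (-0.325844)(-0.950980)(-113.2) + (0.945424)(-110.0) = -56.94 m.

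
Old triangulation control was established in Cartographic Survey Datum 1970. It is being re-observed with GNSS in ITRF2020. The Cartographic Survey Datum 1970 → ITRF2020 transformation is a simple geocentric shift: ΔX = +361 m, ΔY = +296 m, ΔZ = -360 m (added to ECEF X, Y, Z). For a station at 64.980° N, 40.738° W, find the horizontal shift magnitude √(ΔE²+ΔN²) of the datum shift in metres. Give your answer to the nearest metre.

At φ = 64.980°, λ = -40.738°: sin φ = 0.906160, cos φ = 0.422935, sin λ = -0.652601, cos λ = 0.757702.
ΔE = −sin λ·ΔX + cos λ·ΔY = −(-0.652601)·(361) + (0.757702)·(296) = 459.87 m.
ΔN = −sin φ cos λ·ΔX − sin φ sin λ·ΔY + cos φ·ΔZ = −(0.906160)(0.757702)(361) − (0.906160)(-0.652601)(296) + (0.422935)(-360) = -225.08 m.
Horizontal magnitude = √(ΔE² + ΔN²) = √(459.87² + (-225.08)²) = 511.99 m.

512 m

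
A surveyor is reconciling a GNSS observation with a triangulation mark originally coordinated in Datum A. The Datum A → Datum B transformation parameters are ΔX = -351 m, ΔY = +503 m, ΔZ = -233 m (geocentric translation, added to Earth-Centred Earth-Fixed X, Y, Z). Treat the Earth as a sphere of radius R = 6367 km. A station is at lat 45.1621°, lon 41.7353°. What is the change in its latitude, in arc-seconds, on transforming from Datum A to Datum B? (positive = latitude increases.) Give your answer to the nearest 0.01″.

Δφ = -7.00″

sin φ = 0.709104, cos φ = 0.705103, sin λ = 0.665690, cos λ = 0.746228.
North component: ΔN = −sin φ cos λ·ΔX − sin φ sin λ·ΔY + cos φ·ΔZ = −(0.709104)(0.746228)(-351) − (0.709104)(0.665690)(503) + (0.705103)(-233) = -215.99 m.
1° of latitude spans πR/180 = 111125 m, so Δφ = -215.99 / 111125 × 3600 = -6.997″.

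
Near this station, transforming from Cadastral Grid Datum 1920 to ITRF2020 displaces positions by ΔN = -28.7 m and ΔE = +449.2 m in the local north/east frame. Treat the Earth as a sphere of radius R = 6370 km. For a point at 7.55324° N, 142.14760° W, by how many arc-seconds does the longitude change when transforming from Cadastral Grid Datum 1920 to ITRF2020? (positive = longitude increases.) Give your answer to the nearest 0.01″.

At latitude 7.55324°, cos φ = 0.991323.
One radian of longitude at latitude φ spans R cos φ, so Δλ = ΔE / (R cos φ) = 449.2 / (6370000 × 0.991323) = 7.1135e-05 rad = 14.673″.

Δλ = 14.67″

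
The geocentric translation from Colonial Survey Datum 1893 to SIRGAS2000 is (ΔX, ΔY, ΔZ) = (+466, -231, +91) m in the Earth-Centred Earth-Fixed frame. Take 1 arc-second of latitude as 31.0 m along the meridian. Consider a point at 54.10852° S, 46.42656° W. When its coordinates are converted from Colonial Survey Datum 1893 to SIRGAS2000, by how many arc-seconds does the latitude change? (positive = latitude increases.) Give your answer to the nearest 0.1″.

Δφ = 14.5″

sin φ = -0.810129, cos φ = 0.586252, sin λ = -0.724491, cos λ = 0.689284.
North component: ΔN = −sin φ cos λ·ΔX − sin φ sin λ·ΔY + cos φ·ΔZ = −(-0.810129)(0.689284)(466) − (-0.810129)(-0.724491)(-231) + (0.586252)(91) = 449.15 m.
1° of latitude spans 3600 × 31.00 = 111600 m, so Δφ = 449.15 / 111600 × 3600 = 14.489″.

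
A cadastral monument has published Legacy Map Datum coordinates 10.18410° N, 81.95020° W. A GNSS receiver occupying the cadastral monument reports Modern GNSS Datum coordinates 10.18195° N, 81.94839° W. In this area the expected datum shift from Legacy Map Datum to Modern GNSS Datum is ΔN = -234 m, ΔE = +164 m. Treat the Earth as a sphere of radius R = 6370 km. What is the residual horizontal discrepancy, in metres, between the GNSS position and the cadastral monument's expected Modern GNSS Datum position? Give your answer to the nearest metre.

Observed coordinate differences: Δφ = -0.00215°, Δλ = +0.00181°.
Converting to metres (1° lat = 111177 m, cos φ = 0.984245): observed ΔN = -239.0 m, observed ΔE = 198.1 m.
Subtracting the expected shift leaves a residual of -239.0 − (-234) = -5.0 m north and 198.1 − (164) = 34.1 m east.
Residual distance = √((-5.0)² + 34.1²) = 34.4 m.

34 m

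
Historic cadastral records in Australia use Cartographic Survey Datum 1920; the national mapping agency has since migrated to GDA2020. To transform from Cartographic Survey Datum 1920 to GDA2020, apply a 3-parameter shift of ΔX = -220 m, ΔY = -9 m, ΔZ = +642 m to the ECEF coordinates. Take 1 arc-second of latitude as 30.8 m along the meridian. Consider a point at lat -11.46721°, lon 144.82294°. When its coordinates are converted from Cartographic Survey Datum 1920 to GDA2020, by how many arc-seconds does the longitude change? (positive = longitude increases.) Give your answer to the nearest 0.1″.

Δλ = 4.4″

sin φ = -0.198807, cos φ = 0.980039, sin λ = 0.576105, cos λ = -0.817376.
East component: ΔE = −sin λ·ΔX + cos λ·ΔY = −(0.576105)(-220) + (-0.817376)(-9) = 134.10 m.
1° of latitude spans 3600 × 30.80 = 110880 m; at latitude φ, 1° of longitude spans that × cos φ = 108666.7 m, so Δλ = 134.10 / 108666.7 × 3600 = 4.443″.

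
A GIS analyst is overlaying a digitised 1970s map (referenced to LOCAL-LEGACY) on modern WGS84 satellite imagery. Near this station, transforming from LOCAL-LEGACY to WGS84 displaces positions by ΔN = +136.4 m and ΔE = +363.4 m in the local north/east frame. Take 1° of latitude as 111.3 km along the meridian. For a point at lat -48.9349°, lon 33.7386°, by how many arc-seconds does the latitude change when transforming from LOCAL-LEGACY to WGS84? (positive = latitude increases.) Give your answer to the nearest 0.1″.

1° of latitude = 111.3 km, so Δφ = 136.4 / 111300 = 0.0012255° = 4.412″.

Δφ = 4.4″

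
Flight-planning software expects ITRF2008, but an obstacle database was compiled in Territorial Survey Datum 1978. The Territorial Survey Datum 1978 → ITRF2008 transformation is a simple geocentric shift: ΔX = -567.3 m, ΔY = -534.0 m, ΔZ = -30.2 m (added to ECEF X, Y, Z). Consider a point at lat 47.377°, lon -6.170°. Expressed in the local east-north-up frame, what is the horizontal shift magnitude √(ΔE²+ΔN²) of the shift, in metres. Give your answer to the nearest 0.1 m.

The local east axis at (φ, λ) is (−sin λ, cos λ, 0), so ΔE = −sin(-6.170°)·(-567.3) + cos(-6.170°)·(-534.0) = -591.88 m.
The local north axis is (−sin φ cos λ, −sin φ sin λ, cos φ), giving ΔN = 415.016 − 42.232 − 20.451 = 352.33 m.
Horizontal magnitude = √(ΔE² + ΔN²) = √((-591.88)² + 352.33²) = 688.81 m.

688.8 m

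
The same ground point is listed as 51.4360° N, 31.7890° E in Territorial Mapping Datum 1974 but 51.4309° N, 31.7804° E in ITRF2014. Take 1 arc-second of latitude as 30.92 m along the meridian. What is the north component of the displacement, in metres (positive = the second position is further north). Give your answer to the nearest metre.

Δφ = 51.4309° − 51.4360° = -0.0051°; Δλ = 31.7804° − 31.7890° = -0.0086°.
1° of latitude = 3600 × 30.92 = 111312 m.
ΔN = Δφ × 111312 = -567.7 m; ΔE = Δλ × 111312 × cos(51.4360°) = -0.0086 × 111312 × 0.623388 = -596.8 m.

ΔN = -568 m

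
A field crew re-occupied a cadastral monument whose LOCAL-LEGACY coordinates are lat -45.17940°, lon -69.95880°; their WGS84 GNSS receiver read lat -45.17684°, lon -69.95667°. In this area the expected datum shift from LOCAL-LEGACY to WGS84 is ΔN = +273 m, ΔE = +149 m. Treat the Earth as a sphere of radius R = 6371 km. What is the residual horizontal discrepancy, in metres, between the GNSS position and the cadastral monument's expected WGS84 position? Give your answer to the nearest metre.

Observed coordinate differences: Δφ = +0.00256°, Δλ = +0.00213°.
Converting to metres (1° lat = 111195 m, cos φ = 0.704889): observed ΔN = 284.7 m, observed ΔE = 166.9 m.
Subtracting the expected shift leaves a residual of 284.7 − (273) = 11.7 m north and 166.9 − (149) = 17.9 m east.
Residual distance = √(11.7² + 17.9²) = 21.4 m.

21 m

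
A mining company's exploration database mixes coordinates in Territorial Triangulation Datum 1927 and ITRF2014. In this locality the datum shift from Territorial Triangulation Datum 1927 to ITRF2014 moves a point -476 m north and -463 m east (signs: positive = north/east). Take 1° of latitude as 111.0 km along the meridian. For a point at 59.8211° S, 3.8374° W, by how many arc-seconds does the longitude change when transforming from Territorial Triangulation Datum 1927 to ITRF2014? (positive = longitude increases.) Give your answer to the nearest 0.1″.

Δλ = -29.9″

At latitude -59.8211°, cos φ = 0.502702.
1° of longitude at this latitude = 111.0 × cos φ = 55.80 km, so Δλ = -463.0 / 55799.9 = -0.0082975° = -29.871″.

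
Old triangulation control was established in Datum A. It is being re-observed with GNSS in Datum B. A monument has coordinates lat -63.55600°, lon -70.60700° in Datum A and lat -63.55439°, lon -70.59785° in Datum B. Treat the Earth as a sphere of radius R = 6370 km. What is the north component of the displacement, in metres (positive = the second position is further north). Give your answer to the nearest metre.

Δφ = -63.55439° − -63.55600° = +0.00161°; Δλ = -70.59785° − -70.60700° = +0.00915°.
1° along a meridian = πR/180 = 111177 m.
ΔN = Δφ × 111177 = 179.0 m; ΔE = Δλ × 111177 × cos(-63.55600°) = +0.00915 × 111177 × 0.445323 = 453.0 m.

ΔN = 179 m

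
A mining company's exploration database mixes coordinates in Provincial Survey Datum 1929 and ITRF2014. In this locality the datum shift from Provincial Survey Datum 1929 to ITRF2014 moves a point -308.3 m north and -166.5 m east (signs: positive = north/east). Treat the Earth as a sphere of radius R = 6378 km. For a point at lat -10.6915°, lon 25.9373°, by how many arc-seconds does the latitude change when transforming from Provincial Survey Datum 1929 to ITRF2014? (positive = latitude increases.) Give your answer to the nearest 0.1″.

Δφ = -10.0″

On a sphere of radius R, 1 rad of latitude = R, so Δφ = ΔN / R = -308.3 / 6378000 = -4.8338e-05 rad = -9.970″.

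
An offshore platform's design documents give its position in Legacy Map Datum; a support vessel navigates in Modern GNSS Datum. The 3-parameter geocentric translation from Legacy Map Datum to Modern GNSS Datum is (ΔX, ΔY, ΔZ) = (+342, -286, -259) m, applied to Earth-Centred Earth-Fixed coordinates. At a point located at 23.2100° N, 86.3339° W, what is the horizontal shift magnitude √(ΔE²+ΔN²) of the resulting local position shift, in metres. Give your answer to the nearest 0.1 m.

At φ = 23.2100°, λ = -86.3339°: sin φ = 0.394102, cos φ = 0.919067, sin λ = -0.997954, cos λ = 0.063942.
ΔE = −sin λ·ΔX + cos λ·ΔY = −(-0.997954)·(342) + (0.063942)·(-286) = 323.01 m.
ΔN = −sin φ cos λ·ΔX − sin φ sin λ·ΔY + cos φ·ΔZ = −(0.394102)(0.063942)(342) − (0.394102)(-0.997954)(-286) + (0.919067)(-259) = -359.14 m.
Horizontal magnitude = √(ΔE² + ΔN²) = √(323.01² + (-359.14)²) = 483.03 m.

483.0 m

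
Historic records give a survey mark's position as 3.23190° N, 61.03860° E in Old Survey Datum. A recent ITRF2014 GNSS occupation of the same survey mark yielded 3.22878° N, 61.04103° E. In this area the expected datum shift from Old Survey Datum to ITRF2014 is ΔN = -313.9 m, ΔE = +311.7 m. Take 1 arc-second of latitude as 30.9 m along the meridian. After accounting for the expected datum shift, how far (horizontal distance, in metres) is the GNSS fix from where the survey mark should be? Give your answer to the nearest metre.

53 m

Observed coordinate differences: Δφ = -0.00312°, Δλ = +0.00243°.
Converting to metres (1° lat = 111240 m, cos φ = 0.998410): observed ΔN = -347.1 m, observed ΔE = 269.9 m.
Subtracting the expected shift leaves a residual of -347.1 − (-313.9) = -33.2 m north and 269.9 − (311.7) = -41.8 m east.
Residual distance = √((-33.2)² + (-41.8)²) = 53.4 m.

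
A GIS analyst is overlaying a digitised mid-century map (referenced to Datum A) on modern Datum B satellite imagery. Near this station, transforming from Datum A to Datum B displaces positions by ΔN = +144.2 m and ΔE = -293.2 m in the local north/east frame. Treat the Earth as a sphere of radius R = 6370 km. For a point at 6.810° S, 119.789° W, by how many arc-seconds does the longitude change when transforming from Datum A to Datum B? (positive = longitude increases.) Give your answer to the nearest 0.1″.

Δλ = -9.6″

At latitude -6.810°, cos φ = 0.992945.
One radian of longitude at latitude φ spans R cos φ, so Δλ = ΔE / (R cos φ) = -293.2 / (6370000 × 0.992945) = -4.6355e-05 rad = -9.561″.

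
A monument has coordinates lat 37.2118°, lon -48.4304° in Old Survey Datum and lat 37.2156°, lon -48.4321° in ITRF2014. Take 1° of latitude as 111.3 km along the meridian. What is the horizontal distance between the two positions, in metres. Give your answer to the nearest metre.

449 m

Δφ = 37.2156° − 37.2118° = +0.0038°; Δλ = -48.4321° − -48.4304° = -0.0017°.
ΔN = Δφ × 111300 = 422.9 m; ΔE = Δλ × 111300 × cos(37.2118°) = -0.0017 × 111300 × 0.796405 = -150.7 m.
Distance = √(ΔE² + ΔN²) = √((-150.7)² + 422.9²) = 449.0 m.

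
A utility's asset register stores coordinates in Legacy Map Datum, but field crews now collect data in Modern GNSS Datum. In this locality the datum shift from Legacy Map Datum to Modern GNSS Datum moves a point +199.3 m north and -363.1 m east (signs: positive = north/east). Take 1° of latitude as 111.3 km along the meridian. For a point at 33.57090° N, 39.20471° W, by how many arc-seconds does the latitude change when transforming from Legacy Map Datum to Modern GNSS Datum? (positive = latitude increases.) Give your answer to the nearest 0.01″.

Δφ = 6.45″

1° of latitude = 111.3 km, so Δφ = 199.3 / 111300 = 0.0017907° = 6.446″.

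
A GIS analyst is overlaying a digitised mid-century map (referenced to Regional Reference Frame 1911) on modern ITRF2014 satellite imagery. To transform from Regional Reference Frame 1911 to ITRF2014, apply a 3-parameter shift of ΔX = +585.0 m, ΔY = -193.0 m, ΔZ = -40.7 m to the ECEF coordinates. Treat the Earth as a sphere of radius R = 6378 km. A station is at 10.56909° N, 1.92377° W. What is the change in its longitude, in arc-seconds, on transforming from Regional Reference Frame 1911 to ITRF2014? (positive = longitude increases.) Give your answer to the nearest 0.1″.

sin φ = 0.183421, cos φ = 0.983034, sin λ = -0.033570, cos λ = 0.999436.
East component: ΔE = −sin λ·ΔX + cos λ·ΔY = −(-0.033570)(585.0) + (0.999436)(-193.0) = -173.25 m.
1° of latitude spans πR/180 = 111317 m; at latitude φ, 1° of longitude spans that × cos φ = 109428.5 m, so Δλ = -173.25 / 109428.5 × 3600 = -5.700″.

Δλ = -5.7″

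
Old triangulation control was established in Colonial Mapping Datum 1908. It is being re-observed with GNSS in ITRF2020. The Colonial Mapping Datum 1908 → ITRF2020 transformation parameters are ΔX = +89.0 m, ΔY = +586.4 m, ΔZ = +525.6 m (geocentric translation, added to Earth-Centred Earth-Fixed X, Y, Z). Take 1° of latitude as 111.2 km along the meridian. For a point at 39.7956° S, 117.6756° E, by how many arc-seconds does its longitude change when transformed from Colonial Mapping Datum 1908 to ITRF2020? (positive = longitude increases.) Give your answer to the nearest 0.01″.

Δλ = -14.80″

sin φ = -0.640051, cos φ = 0.768333, sin λ = 0.885592, cos λ = -0.464465.
East component: ΔE = −sin λ·ΔX + cos λ·ΔY = −(0.885592)(89.0) + (-0.464465)(586.4) = -351.18 m.
1° of latitude spans 111200 m; at latitude φ, 1° of longitude spans that × cos φ = 85438.6 m, so Δλ = -351.18 / 85438.6 × 3600 = -14.797″.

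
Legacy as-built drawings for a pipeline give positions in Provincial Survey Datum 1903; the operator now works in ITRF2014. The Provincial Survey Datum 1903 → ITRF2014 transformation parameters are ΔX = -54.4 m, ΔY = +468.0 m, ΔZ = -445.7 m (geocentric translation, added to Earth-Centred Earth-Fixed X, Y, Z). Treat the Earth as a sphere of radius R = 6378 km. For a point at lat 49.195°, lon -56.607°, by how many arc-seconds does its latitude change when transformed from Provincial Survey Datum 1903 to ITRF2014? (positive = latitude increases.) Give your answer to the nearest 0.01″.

sin φ = 0.756938, cos φ = 0.653487, sin λ = -0.834915, cos λ = 0.550379.
North component: ΔN = −sin φ cos λ·ΔX − sin φ sin λ·ΔY + cos φ·ΔZ = −(0.756938)(0.550379)(-54.4) − (0.756938)(-0.834915)(468.0) + (0.653487)(-445.7) = 27.17 m.
1° of latitude spans πR/180 = 111317 m, so Δφ = 27.17 / 111317 × 3600 = 0.879″.

Δφ = 0.88″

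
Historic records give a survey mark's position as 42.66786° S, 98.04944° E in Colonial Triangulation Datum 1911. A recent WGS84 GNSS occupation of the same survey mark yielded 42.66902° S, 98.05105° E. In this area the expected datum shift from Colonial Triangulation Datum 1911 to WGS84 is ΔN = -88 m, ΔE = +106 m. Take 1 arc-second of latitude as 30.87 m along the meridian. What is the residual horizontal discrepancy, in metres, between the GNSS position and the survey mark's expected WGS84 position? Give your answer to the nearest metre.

Observed coordinate differences: Δφ = -0.00116°, Δλ = +0.00161°.
Converting to metres (1° lat = 111132 m, cos φ = 0.735295): observed ΔN = -128.9 m, observed ΔE = 131.6 m.
Subtracting the expected shift leaves a residual of -128.9 − (-88) = -40.9 m north and 131.6 − (106) = 25.6 m east.
Residual distance = √((-40.9)² + 25.6²) = 48.2 m.

48 m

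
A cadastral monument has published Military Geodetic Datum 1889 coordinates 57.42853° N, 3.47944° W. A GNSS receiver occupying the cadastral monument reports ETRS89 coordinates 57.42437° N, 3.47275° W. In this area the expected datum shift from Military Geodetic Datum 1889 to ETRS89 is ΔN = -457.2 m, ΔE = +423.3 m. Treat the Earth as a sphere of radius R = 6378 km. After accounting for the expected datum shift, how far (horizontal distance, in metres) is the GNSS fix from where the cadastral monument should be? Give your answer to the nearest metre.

23 m

Observed coordinate differences: Δφ = -0.00416°, Δλ = +0.00669°.
Converting to metres (1° lat = 111317 m, cos φ = 0.538351): observed ΔN = -463.1 m, observed ΔE = 400.9 m.
Subtracting the expected shift leaves a residual of -463.1 − (-457.2) = -5.9 m north and 400.9 − (423.3) = -22.4 m east.
Residual distance = √((-5.9)² + (-22.4)²) = 23.1 m.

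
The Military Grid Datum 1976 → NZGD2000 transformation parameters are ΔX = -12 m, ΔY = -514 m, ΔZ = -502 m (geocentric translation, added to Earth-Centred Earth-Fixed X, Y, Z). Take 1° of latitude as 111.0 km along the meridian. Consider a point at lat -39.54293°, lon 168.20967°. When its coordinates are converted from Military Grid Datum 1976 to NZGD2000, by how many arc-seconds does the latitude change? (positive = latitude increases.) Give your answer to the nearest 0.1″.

sin φ = -0.636656, cos φ = 0.771148, sin λ = 0.204331, cos λ = -0.978902.
North component: ΔN = −sin φ cos λ·ΔX − sin φ sin λ·ΔY + cos φ·ΔZ = −(-0.636656)(-0.978902)(-12) − (-0.636656)(0.204331)(-514) + (0.771148)(-502) = -446.50 m.
1° of latitude spans 111000 m, so Δφ = -446.50 / 111000 × 3600 = -14.481″.

Δφ = -14.5″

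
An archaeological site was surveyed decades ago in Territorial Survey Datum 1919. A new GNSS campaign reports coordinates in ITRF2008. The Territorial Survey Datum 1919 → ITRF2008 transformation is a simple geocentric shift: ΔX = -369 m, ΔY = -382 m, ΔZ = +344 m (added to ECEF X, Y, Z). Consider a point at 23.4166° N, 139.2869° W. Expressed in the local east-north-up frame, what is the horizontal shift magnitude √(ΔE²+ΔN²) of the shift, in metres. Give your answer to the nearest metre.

116 m

The local east axis at (φ, λ) is (−sin λ, cos λ, 0), so ΔE = −sin(-139.2869°)·(-369) + cos(-139.2869°)·(-382) = 48.86 m.
The local north axis is (−sin φ cos λ, −sin φ sin λ, cos φ), giving ΔN = -111.155 − 99.023 + 315.668 = 105.49 m.
Horizontal magnitude = √(ΔE² + ΔN²) = √(48.86² + 105.49²) = 116.26 m.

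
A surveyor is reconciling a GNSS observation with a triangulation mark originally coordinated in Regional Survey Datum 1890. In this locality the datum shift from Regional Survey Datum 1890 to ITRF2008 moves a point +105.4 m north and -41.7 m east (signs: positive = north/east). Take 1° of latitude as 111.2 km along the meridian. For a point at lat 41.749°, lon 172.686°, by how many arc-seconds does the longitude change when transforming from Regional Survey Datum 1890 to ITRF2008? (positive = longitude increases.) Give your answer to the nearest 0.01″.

Δλ = -1.81″

At latitude 41.749°, cos φ = 0.746069.
1° of longitude at this latitude = 111.2 × cos φ = 82.96 km, so Δλ = -41.7 / 82962.9 = -0.0005026° = -1.809″.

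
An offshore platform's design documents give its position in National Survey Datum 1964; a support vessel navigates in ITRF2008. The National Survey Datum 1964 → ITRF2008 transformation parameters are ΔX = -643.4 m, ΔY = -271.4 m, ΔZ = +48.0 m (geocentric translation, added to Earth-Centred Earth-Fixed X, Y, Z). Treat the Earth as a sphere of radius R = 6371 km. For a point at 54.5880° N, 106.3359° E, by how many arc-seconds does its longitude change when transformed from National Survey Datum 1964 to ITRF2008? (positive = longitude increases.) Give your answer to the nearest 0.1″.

sin φ = 0.815006, cos φ = 0.579452, sin λ = 0.959629, cos λ = -0.281268.
East component: ΔE = −sin λ·ΔX + cos λ·ΔY = −(0.959629)(-643.4) + (-0.281268)(-271.4) = 693.76 m.
1° of latitude spans πR/180 = 111195 m; at latitude φ, 1° of longitude spans that × cos φ = 64432.1 m, so Δλ = 693.76 / 64432.1 × 3600 = 38.762″.

Δλ = 38.8″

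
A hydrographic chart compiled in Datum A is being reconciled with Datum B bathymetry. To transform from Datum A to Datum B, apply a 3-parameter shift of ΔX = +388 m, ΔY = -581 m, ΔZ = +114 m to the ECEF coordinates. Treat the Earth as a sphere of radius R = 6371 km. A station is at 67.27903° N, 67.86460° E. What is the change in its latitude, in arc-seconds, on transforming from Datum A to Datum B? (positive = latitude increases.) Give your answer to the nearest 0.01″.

sin φ = 0.922397, cos φ = 0.386244, sin λ = 0.926296, cos λ = 0.376797.
North component: ΔN = −sin φ cos λ·ΔX − sin φ sin λ·ΔY + cos φ·ΔZ = −(0.922397)(0.376797)(388) − (0.922397)(0.926296)(-581) + (0.386244)(114) = 405.59 m.
1° of latitude spans πR/180 = 111195 m, so Δφ = 405.59 / 111195 × 3600 = 13.131″.

Δφ = 13.13″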